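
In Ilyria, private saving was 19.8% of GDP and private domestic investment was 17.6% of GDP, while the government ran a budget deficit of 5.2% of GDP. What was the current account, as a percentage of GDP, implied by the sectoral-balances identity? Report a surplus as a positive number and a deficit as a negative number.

-3.0

By the sectoral-balances identity, CA = (S_private - I) + (T - G).
Private balance = 19.8 - 17.6 = 2.2
Government balance (T - G) = -5.2
CA = 2.2 + (-5.2) = -3.0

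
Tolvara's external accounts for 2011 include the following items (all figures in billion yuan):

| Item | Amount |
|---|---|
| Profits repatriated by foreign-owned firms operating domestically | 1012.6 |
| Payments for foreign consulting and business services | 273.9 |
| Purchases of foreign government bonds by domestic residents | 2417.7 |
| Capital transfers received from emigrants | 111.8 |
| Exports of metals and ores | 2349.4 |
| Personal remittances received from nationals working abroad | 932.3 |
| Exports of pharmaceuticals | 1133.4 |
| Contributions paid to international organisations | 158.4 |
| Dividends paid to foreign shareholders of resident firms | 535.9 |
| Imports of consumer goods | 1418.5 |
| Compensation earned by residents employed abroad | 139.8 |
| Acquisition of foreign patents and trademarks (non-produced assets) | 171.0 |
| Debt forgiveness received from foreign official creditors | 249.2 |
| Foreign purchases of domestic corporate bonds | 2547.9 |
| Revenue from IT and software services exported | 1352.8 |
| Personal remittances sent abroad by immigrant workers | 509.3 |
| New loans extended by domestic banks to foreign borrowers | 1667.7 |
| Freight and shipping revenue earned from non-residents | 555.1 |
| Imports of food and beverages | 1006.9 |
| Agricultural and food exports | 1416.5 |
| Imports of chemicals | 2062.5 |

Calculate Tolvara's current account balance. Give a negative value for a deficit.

Goods: -1006.9 - 1418.5 - 2062.5 + 1416.5 + 2349.4 + 1133.4 = 411.4
Services: 1352.8 - 273.9 + 555.1 = 1634.0
Primary income: -1012.6 - 535.9 + 139.8 = -1408.7
Secondary income: -158.4 + 932.3 - 509.3 = 264.6
Current account = 411.4 + 1634.0 + (-1408.7) + 264.6 = 901.3
(Excluded from the current account — financial account: purchases of foreign government bonds by domestic residents 2417.7, foreign purchases of domestic corporate bonds 2547.9, new loans extended by domestic banks to foreign borrowers 1667.7; capital account: capital transfers received from emigrants 111.8, acquisition of foreign patents and trademarks (non-produced assets) 171.0, debt forgiveness received from foreign official creditors 249.2.)

901.3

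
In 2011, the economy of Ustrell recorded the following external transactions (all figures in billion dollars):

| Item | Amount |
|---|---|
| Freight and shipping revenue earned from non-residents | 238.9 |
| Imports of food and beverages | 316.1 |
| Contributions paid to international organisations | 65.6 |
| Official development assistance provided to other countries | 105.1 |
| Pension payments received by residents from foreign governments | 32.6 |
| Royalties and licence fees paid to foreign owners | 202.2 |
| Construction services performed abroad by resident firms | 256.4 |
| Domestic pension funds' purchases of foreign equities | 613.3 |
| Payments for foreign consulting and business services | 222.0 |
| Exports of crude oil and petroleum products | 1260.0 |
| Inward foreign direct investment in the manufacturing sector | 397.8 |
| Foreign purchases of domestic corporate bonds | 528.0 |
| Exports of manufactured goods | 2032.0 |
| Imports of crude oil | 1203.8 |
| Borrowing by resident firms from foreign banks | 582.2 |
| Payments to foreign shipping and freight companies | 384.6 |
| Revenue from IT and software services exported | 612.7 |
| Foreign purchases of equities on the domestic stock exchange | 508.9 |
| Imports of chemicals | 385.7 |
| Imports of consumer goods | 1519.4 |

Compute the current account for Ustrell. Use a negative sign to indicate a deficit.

28.1

Goods: -385.7 + 2032.0 - 316.1 - 1203.8 + 1260.0 - 1519.4 = -133.0
Services: 256.4 - 384.6 + 612.7 - 222.0 + 238.9 - 202.2 = 299.2
Secondary income: -105.1 - 65.6 + 32.6 = -138.1
Current account = (-133.0) + 299.2 + (-138.1) = 28.1
(Excluded from the current account — financial account: domestic pension funds' purchases of foreign equities 613.3, inward foreign direct investment in the manufacturing sector 397.8, foreign purchases of domestic corporate bonds 528.0, borrowing by resident firms from foreign banks 582.2, foreign purchases of equities on the domestic stock exchange 508.9.)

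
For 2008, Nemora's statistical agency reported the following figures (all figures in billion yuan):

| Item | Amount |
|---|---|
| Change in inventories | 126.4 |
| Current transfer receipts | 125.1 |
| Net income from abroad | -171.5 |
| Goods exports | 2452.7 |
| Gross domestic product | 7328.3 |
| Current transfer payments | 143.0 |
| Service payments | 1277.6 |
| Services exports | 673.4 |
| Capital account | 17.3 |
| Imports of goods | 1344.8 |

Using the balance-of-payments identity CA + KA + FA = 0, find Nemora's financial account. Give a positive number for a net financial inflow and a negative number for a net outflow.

Goods balance = 2452.7 - 1344.8 = 1107.9
Services balance = 673.4 - 1277.6 = -604.2
Trade balance (goods + services) = 1107.9 + (-604.2) = 503.7
Net primary income = -171.5
Net secondary income = 125.1 - 143.0 = -17.9
Current account = 503.7 + (-171.5) + (-17.9) = 314.3
Financial account = -(314.3 + 17.3) = -331.6

-331.6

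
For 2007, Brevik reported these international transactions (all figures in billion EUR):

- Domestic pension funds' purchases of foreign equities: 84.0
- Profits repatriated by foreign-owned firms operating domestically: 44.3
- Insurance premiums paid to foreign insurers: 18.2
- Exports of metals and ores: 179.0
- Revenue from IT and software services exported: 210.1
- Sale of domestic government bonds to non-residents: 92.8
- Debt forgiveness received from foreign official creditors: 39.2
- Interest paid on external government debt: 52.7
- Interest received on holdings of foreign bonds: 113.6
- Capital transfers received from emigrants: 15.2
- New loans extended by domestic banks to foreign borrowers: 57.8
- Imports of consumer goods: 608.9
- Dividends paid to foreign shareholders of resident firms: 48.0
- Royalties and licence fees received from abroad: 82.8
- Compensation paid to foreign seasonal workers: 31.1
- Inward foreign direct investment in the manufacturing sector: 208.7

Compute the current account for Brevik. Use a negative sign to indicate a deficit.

-217.7

Goods: -608.9 + 179.0 = -429.9
Services: 210.1 - 18.2 + 82.8 = 274.7
Primary income: -31.1 + 113.6 - 48.0 - 52.7 - 44.3 = -62.5
Current account = (-429.9) + 274.7 + (-62.5) = -217.7
(Excluded from the current account — financial account: domestic pension funds' purchases of foreign equities 84.0, sale of domestic government bonds to non-residents 92.8, new loans extended by domestic banks to foreign borrowers 57.8, inward foreign direct investment in the manufacturing sector 208.7; capital account: debt forgiveness received from foreign official creditors 39.2, capital transfers received from emigrants 15.2.)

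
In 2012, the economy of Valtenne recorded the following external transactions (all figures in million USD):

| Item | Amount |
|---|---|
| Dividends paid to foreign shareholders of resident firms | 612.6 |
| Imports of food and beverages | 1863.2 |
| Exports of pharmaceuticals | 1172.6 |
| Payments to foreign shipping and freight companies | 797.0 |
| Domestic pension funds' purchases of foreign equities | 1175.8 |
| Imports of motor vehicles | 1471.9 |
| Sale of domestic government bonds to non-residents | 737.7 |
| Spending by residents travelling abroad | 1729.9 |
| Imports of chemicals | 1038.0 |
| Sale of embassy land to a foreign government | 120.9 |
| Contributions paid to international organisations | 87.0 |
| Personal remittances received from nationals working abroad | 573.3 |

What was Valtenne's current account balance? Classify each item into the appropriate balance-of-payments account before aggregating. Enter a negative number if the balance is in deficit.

Goods: -1038.0 + 1172.6 - 1471.9 - 1863.2 = -3200.5
Services: -1729.9 - 797.0 = -2526.9
Primary income: -612.6
Secondary income: 573.3 - 87.0 = 486.3
Current account = (-3200.5) + (-2526.9) + (-612.6) + 486.3 = -5853.7
(Excluded from the current account — financial account: domestic pension funds' purchases of foreign equities 1175.8, sale of domestic government bonds to non-residents 737.7; capital account: sale of embassy land to a foreign government 120.9.)

-5853.7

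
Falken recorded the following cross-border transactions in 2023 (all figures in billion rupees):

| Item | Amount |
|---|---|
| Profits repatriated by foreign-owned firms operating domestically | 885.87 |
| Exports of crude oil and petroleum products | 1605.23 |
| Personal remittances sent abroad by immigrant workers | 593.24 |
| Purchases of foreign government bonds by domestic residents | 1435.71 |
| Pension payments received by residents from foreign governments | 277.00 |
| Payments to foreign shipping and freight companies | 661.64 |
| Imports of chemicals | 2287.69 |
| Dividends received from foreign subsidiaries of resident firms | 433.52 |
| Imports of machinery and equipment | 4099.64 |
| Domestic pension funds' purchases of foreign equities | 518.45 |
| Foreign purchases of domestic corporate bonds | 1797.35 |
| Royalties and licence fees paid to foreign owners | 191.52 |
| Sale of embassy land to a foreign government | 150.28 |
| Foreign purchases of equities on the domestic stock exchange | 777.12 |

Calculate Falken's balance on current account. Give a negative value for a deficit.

-6403.85

Goods: -4099.64 - 2287.69 + 1605.23 = -4782.10
Services: -661.64 - 191.52 = -853.16
Primary income: 433.52 - 885.87 = -452.35
Secondary income: -593.24 + 277.00 = -316.24
Current account = (-4782.10) + (-853.16) + (-452.35) + (-316.24) = -6403.85
(Excluded from the current account — financial account: purchases of foreign government bonds by domestic residents 1435.71, domestic pension funds' purchases of foreign equities 518.45, foreign purchases of domestic corporate bonds 1797.35, foreign purchases of equities on the domestic stock exchange 777.12; capital account: sale of embassy land to a foreign government 150.28.)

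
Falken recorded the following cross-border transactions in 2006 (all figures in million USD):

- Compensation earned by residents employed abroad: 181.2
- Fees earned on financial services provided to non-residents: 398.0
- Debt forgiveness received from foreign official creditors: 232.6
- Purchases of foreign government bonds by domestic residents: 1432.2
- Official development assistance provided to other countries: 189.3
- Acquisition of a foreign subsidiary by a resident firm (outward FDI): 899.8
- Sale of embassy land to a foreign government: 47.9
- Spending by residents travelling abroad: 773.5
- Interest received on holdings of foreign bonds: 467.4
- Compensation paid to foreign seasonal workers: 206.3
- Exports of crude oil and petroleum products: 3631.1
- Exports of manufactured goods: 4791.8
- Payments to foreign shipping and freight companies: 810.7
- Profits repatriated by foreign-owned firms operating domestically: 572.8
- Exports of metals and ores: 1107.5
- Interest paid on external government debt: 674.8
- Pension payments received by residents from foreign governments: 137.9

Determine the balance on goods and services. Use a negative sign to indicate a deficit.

8344.2

Goods: 3631.1 + 1107.5 + 4791.8 = 9530.4
Services: -810.7 + 398.0 - 773.5 = -1186.2
Trade balance = 9530.4 + (-1186.2) = 8344.2
(Excluded from the trade balance — primary income: compensation earned by residents employed abroad 181.2, interest received on holdings of foreign bonds 467.4, compensation paid to foreign seasonal workers 206.3, profits repatriated by foreign-owned firms operating domestically 572.8, interest paid on external government debt 674.8; capital account: debt forgiveness received from foreign official creditors 232.6, sale of embassy land to a foreign government 47.9; financial account: purchases of foreign government bonds by domestic residents 1432.2, acquisition of a foreign subsidiary by a resident firm (outward FDI) 899.8; secondary income: official development assistance provided to other countries 189.3, pension payments received by residents from foreign governments 137.9.)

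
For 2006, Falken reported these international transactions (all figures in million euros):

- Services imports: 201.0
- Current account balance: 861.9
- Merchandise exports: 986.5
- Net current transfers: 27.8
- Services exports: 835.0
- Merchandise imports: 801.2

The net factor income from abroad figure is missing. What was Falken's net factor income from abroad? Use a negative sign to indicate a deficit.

14.8

Current account = goods balance + services balance + net primary income + net secondary income
Sum of the known components = 847.1
Net factor income from abroad = CA - (known components) = 861.9 - 847.1 = 14.8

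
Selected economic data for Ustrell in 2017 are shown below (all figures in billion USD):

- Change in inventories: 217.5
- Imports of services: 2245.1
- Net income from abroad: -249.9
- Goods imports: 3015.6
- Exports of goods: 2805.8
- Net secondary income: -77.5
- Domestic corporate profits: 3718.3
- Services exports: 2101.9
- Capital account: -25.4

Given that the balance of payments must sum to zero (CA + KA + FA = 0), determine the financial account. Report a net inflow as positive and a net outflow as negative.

705.8

Goods balance = 2805.8 - 3015.6 = -209.8
Services balance = 2101.9 - 2245.1 = -143.2
Trade balance (goods + services) = -209.8 + (-143.2) = -353.0
Net primary income = -249.9
Net secondary income = -77.5
Current account = -353.0 + (-249.9) + (-77.5) = -680.4
Financial account = -(-680.4 + (-25.4)) = 705.8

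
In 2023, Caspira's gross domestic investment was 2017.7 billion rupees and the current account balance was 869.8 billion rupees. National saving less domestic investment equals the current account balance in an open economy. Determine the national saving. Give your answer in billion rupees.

S - I = CA (net lending to the rest of the world).
S = I + CA = 2017.7 + 869.8 = 2887.5

2887.5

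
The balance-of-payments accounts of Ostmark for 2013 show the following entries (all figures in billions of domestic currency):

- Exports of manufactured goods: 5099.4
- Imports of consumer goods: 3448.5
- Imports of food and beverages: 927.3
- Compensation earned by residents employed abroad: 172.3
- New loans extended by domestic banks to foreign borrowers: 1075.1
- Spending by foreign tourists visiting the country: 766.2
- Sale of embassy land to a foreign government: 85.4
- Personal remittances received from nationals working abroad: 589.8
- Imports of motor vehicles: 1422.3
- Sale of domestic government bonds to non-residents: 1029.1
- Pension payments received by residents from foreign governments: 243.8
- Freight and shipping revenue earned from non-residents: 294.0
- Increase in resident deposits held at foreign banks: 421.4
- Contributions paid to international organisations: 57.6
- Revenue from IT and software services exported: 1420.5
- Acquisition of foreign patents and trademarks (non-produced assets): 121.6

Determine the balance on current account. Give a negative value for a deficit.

2730.3

Goods: 5099.4 - 1422.3 - 3448.5 - 927.3 = -698.7
Services: 766.2 + 294.0 + 1420.5 = 2480.7
Primary income: 172.3
Secondary income: 589.8 + 243.8 - 57.6 = 776.0
Current account = (-698.7) + 2480.7 + 172.3 + 776.0 = 2730.3
(Excluded from the current account — financial account: new loans extended by domestic banks to foreign borrowers 1075.1, sale of domestic government bonds to non-residents 1029.1, increase in resident deposits held at foreign banks 421.4; capital account: sale of embassy land to a foreign government 85.4, acquisition of foreign patents and trademarks (non-produced assets) 121.6.)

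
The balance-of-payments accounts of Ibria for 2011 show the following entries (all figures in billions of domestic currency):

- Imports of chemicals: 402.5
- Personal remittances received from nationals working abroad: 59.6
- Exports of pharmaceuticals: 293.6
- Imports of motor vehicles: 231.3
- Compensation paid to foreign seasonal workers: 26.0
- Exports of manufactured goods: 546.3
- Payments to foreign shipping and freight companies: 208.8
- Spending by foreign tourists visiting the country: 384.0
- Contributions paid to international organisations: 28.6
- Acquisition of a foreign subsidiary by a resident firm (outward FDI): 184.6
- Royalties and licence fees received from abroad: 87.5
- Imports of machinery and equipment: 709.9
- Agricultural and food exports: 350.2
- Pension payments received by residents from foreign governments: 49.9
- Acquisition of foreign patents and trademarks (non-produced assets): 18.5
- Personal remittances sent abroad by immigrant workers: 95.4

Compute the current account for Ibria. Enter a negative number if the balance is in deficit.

Goods: 293.6 - 402.5 - 231.3 + 350.2 - 709.9 + 546.3 = -153.6
Services: 384.0 - 208.8 + 87.5 = 262.7
Primary income: -26.0
Secondary income: -95.4 + 59.6 - 28.6 + 49.9 = -14.5
Current account = (-153.6) + 262.7 + (-26.0) + (-14.5) = 68.6
(Excluded from the current account — financial account: acquisition of a foreign subsidiary by a resident firm (outward FDI) 184.6; capital account: acquisition of foreign patents and trademarks (non-produced assets) 18.5.)

68.6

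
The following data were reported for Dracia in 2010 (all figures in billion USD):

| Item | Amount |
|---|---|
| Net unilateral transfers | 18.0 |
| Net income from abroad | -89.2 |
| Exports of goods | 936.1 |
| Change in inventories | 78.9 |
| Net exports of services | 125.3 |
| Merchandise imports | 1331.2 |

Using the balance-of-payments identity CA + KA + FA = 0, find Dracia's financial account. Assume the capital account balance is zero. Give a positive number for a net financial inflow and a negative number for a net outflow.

Goods balance = 936.1 - 1331.2 = -395.1
Services balance = 125.3
Trade balance (goods + services) = -395.1 + 125.3 = -269.8
Net primary income = -89.2
Net secondary income = 18.0
Current account = -269.8 + (-89.2) + 18.0 = -341.0
Financial account = -(-341.0) = 341.0

341.0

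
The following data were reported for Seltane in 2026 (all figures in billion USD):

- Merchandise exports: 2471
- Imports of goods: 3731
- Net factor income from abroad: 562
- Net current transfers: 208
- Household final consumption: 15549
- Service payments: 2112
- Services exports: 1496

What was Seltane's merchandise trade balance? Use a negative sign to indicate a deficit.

-1260

Goods balance = 2471 - 3731 = -1260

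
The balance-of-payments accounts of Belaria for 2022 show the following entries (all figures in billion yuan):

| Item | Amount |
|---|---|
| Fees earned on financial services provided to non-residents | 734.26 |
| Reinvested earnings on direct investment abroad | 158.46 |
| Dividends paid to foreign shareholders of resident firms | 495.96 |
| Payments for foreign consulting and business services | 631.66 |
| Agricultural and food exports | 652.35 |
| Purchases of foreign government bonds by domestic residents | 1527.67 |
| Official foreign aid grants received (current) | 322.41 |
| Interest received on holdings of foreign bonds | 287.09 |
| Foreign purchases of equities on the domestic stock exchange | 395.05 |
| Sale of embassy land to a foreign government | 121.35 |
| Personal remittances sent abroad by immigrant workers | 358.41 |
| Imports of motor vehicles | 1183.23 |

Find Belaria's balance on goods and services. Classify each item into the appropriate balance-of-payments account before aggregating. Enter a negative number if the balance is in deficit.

Goods: 652.35 - 1183.23 = -530.88
Services: 734.26 - 631.66 = 102.60
Trade balance = -530.88 + 102.60 = -428.28
(Excluded from the trade balance — primary income: reinvested earnings on direct investment abroad 158.46, dividends paid to foreign shareholders of resident firms 495.96, interest received on holdings of foreign bonds 287.09; financial account: purchases of foreign government bonds by domestic residents 1527.67, foreign purchases of equities on the domestic stock exchange 395.05; secondary income: official foreign aid grants received (current) 322.41, personal remittances sent abroad by immigrant workers 358.41; capital account: sale of embassy land to a foreign government 121.35.)

-428.28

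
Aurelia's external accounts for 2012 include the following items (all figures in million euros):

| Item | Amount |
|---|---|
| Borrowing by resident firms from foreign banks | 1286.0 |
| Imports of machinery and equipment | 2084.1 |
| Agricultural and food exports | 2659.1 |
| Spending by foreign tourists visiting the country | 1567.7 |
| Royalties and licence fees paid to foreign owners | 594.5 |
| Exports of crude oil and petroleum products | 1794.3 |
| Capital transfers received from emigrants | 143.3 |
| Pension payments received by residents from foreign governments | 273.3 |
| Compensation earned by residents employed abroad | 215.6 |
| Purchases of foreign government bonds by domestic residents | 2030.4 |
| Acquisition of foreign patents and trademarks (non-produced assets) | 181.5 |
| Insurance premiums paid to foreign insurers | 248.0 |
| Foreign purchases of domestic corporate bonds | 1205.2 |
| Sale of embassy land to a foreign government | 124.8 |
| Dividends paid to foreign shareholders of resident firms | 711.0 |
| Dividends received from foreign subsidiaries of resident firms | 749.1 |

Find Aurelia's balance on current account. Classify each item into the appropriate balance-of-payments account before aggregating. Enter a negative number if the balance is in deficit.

Goods: 1794.3 + 2659.1 - 2084.1 = 2369.3
Services: -248.0 - 594.5 + 1567.7 = 725.2
Primary income: 749.1 - 711.0 + 215.6 = 253.7
Secondary income: 273.3
Current account = 2369.3 + 725.2 + 253.7 + 273.3 = 3621.5
(Excluded from the current account — financial account: borrowing by resident firms from foreign banks 1286.0, purchases of foreign government bonds by domestic residents 2030.4, foreign purchases of domestic corporate bonds 1205.2; capital account: capital transfers received from emigrants 143.3, acquisition of foreign patents and trademarks (non-produced assets) 181.5, sale of embassy land to a foreign government 124.8.)

3621.5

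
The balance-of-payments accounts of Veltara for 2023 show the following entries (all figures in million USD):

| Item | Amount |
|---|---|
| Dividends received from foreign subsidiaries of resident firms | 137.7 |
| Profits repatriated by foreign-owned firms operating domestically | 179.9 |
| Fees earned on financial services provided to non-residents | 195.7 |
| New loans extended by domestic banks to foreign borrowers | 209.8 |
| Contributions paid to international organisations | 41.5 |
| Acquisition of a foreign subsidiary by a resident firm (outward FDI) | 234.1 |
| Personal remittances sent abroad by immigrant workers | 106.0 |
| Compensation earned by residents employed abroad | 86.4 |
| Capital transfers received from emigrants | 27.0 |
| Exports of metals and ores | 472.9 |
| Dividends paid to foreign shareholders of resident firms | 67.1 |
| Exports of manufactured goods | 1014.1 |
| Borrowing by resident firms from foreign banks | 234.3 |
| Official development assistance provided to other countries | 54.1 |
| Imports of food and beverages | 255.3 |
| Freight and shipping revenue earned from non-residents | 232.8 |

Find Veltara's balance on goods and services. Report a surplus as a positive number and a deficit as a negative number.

1660.2

Goods: 472.9 + 1014.1 - 255.3 = 1231.7
Services: 195.7 + 232.8 = 428.5
Trade balance = 1231.7 + 428.5 = 1660.2
(Excluded from the trade balance — primary income: dividends received from foreign subsidiaries of resident firms 137.7, profits repatriated by foreign-owned firms operating domestically 179.9, compensation earned by residents employed abroad 86.4, dividends paid to foreign shareholders of resident firms 67.1; financial account: new loans extended by domestic banks to foreign borrowers 209.8, acquisition of a foreign subsidiary by a resident firm (outward FDI) 234.1, borrowing by resident firms from foreign banks 234.3; secondary income: contributions paid to international organisations 41.5, personal remittances sent abroad by immigrant workers 106.0, official development assistance provided to other countries 54.1; capital account: capital transfers received from emigrants 27.0.)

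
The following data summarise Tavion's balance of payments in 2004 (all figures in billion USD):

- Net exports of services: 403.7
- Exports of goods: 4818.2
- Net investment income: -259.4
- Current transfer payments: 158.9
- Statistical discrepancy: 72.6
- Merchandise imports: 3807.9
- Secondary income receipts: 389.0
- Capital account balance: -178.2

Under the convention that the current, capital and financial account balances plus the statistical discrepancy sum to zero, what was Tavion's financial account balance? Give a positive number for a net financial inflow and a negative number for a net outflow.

Goods balance = 4818.2 - 3807.9 = 1010.3
Services balance = 403.7
Trade balance (goods + services) = 1010.3 + 403.7 = 1414.0
Net primary income = -259.4
Net secondary income = 389.0 - 158.9 = 230.1
Current account = 1414.0 + (-259.4) + 230.1 = 1384.7
Financial account = -(1384.7 + (-178.2) + 72.6) = -1279.1

-1279.1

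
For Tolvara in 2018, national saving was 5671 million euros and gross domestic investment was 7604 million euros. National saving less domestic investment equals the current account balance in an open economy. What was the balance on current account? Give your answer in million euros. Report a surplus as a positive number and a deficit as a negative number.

S - I = CA (net lending to the rest of the world).
CA = S - I = 5671 - 7604 = -1933

-1933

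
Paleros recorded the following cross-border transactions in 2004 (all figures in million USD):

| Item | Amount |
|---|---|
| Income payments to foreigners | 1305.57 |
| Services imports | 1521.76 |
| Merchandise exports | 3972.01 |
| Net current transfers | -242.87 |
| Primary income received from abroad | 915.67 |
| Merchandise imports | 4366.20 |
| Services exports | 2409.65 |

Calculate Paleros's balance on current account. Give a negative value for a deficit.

Goods balance = 3972.01 - 4366.20 = -394.19
Services balance = 2409.65 - 1521.76 = 887.89
Trade balance (goods + services) = -394.19 + 887.89 = 493.70
Net primary income = 915.67 - 1305.57 = -389.90
Net secondary income = -242.87
Current account = 493.70 + (-389.90) + (-242.87) = -139.07

-139.07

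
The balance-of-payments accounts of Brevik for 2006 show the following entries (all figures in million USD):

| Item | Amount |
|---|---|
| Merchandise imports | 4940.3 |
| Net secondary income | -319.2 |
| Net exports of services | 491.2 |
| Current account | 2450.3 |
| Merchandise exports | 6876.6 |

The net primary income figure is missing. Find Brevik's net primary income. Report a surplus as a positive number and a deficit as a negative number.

342.0

Current account = goods balance + services balance + net primary income + net secondary income
Sum of the known components = 2108.3
Net primary income = CA - (known components) = 2450.3 - 2108.3 = 342.0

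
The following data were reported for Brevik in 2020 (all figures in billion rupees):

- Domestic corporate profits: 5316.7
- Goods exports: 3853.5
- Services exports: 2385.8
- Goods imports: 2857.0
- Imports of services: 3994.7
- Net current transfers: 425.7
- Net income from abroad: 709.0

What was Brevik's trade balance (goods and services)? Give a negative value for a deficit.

Goods balance = 3853.5 - 2857.0 = 996.5
Services balance = 2385.8 - 3994.7 = -1608.9
Trade balance (goods + services) = 996.5 + (-1608.9) = -612.4

-612.4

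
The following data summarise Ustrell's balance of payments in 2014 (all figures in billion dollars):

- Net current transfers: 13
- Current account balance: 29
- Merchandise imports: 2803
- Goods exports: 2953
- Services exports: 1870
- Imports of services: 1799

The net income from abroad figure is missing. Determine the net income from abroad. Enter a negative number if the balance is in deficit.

-205

Current account = goods balance + services balance + net primary income + net secondary income
Sum of the known components = 234
Net income from abroad = CA - (known components) = 29 - 234 = -205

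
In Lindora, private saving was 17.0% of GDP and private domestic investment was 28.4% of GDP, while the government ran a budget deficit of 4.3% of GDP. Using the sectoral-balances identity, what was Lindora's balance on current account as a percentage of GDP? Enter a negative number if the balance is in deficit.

By the sectoral-balances identity, CA = (S_private - I) + (T - G).
Private balance = 17.0 - 28.4 = -11.4
Government balance (T - G) = -4.3
CA = -11.4 + (-4.3) = -15.7

-15.7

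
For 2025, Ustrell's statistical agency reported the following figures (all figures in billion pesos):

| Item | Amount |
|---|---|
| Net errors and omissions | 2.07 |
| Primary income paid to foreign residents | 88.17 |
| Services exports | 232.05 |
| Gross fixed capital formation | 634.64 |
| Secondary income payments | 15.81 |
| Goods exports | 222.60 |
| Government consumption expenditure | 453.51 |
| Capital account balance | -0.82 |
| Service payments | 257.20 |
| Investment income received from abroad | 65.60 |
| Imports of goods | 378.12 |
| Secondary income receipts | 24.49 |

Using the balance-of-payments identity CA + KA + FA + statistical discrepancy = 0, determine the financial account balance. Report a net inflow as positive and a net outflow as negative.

Goods balance = 222.60 - 378.12 = -155.52
Services balance = 232.05 - 257.20 = -25.15
Trade balance (goods + services) = -155.52 + (-25.15) = -180.67
Net primary income = 65.60 - 88.17 = -22.57
Net secondary income = 24.49 - 15.81 = 8.68
Current account = -180.67 + (-22.57) + 8.68 = -194.56
Financial account = -(-194.56 + (-0.82) + 2.07) = 193.31

193.31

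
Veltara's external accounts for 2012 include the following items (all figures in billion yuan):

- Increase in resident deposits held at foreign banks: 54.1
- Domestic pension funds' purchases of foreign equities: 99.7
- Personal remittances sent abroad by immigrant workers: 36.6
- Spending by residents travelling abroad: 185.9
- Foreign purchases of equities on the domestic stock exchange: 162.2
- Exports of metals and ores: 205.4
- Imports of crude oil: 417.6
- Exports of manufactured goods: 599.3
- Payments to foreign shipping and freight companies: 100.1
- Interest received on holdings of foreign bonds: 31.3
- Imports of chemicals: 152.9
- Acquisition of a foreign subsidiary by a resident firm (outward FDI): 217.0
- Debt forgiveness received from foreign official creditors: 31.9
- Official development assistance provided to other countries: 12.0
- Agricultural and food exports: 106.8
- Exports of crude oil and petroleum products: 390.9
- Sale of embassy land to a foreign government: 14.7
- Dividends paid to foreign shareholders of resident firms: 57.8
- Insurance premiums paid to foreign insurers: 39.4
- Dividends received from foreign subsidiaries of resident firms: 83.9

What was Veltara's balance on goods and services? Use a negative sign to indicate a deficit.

406.5

Goods: 599.3 + 390.9 + 106.8 - 417.6 + 205.4 - 152.9 = 731.9
Services: -100.1 - 185.9 - 39.4 = -325.4
Trade balance = 731.9 + (-325.4) = 406.5
(Excluded from the trade balance — financial account: increase in resident deposits held at foreign banks 54.1, domestic pension funds' purchases of foreign equities 99.7, foreign purchases of equities on the domestic stock exchange 162.2, acquisition of a foreign subsidiary by a resident firm (outward FDI) 217.0; secondary income: personal remittances sent abroad by immigrant workers 36.6, official development assistance provided to other countries 12.0; primary income: interest received on holdings of foreign bonds 31.3, dividends paid to foreign shareholders of resident firms 57.8, dividends received from foreign subsidiaries of resident firms 83.9; capital account: debt forgiveness received from foreign official creditors 31.9, sale of embassy land to a foreign government 14.7.)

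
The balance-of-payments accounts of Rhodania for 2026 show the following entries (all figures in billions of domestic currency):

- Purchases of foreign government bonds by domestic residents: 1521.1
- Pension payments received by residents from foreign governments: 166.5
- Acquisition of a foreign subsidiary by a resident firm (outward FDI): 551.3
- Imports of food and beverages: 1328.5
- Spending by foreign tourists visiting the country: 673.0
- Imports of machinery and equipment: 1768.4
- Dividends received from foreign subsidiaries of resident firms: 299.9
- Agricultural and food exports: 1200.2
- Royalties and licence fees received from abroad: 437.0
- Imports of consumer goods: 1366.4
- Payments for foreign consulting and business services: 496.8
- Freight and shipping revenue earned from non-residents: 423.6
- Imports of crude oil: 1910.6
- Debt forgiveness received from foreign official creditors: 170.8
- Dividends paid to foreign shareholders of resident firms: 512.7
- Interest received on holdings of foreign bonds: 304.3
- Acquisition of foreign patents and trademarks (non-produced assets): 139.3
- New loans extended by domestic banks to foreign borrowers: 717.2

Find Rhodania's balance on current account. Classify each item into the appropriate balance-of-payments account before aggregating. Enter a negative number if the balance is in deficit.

Goods: -1910.6 + 1200.2 - 1366.4 - 1328.5 - 1768.4 = -5173.7
Services: -496.8 + 437.0 + 423.6 + 673.0 = 1036.8
Primary income: 304.3 - 512.7 + 299.9 = 91.5
Secondary income: 166.5
Current account = (-5173.7) + 1036.8 + 91.5 + 166.5 = -3878.9
(Excluded from the current account — financial account: purchases of foreign government bonds by domestic residents 1521.1, acquisition of a foreign subsidiary by a resident firm (outward FDI) 551.3, new loans extended by domestic banks to foreign borrowers 717.2; capital account: debt forgiveness received from foreign official creditors 170.8, acquisition of foreign patents and trademarks (non-produced assets) 139.3.)

-3878.9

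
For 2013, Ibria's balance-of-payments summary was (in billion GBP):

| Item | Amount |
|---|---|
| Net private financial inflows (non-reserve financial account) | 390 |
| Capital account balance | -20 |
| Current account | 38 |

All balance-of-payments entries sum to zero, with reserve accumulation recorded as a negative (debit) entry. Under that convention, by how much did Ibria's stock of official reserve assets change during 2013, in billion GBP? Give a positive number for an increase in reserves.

Official reserve transactions balance = -(38 + (-20) + 390) = -408
An accumulation of reserves is recorded as a debit (negative entry), so the change in the stock of reserves is the negative of that balance.
Change in official reserves = -(-408) = 408

408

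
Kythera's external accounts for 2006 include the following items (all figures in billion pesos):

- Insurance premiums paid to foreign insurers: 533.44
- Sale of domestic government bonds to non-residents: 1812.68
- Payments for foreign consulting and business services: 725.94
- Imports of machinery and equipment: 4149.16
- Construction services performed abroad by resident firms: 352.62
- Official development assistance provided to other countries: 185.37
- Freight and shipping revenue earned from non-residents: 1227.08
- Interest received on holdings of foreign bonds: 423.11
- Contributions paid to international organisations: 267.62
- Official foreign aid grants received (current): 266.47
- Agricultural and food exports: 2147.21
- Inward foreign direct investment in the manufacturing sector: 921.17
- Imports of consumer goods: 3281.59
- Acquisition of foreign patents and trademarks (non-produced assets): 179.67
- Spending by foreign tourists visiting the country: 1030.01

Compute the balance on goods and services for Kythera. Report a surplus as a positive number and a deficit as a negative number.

-3933.21

Goods: -4149.16 + 2147.21 - 3281.59 = -5283.54
Services: 1227.08 + 1030.01 - 533.44 + 352.62 - 725.94 = 1350.33
Trade balance = -5283.54 + 1350.33 = -3933.21
(Excluded from the trade balance — financial account: sale of domestic government bonds to non-residents 1812.68, inward foreign direct investment in the manufacturing sector 921.17; secondary income: official development assistance provided to other countries 185.37, contributions paid to international organisations 267.62, official foreign aid grants received (current) 266.47; primary income: interest received on holdings of foreign bonds 423.11; capital account: acquisition of foreign patents and trademarks (non-produced assets) 179.67.)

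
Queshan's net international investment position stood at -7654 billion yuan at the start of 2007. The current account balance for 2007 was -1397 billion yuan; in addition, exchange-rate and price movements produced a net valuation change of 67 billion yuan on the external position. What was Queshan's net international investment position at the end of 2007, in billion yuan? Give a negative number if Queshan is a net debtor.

Change in NIIP = current account + net valuation change = -1397 + 67 = -1330
End-of-year NIIP = -7654 + (-1330) = -8984

-8984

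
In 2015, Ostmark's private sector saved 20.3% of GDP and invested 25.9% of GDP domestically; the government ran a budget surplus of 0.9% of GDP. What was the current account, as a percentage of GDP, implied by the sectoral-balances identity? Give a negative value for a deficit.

By the sectoral-balances identity, CA = (S_private - I) + (T - G).
Private balance = 20.3 - 25.9 = -5.6
Government balance (T - G) = 0.9
CA = -5.6 + 0.9 = -4.7

-4.7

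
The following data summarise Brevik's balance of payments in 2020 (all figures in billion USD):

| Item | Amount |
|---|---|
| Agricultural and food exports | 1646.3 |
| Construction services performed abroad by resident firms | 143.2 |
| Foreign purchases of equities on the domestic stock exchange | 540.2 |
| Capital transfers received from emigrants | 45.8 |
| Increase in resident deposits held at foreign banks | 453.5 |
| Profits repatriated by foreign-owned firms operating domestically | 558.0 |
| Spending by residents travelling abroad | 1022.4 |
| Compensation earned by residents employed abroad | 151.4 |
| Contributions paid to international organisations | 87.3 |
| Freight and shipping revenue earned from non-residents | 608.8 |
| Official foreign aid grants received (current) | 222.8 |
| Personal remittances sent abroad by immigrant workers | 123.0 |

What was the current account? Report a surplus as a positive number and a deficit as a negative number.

Goods: 1646.3
Services: -1022.4 + 143.2 + 608.8 = -270.4
Primary income: 151.4 - 558.0 = -406.6
Secondary income: -123.0 + 222.8 - 87.3 = 12.5
Current account = 1646.3 + (-270.4) + (-406.6) + 12.5 = 981.8
(Excluded from the current account — financial account: foreign purchases of equities on the domestic stock exchange 540.2, increase in resident deposits held at foreign banks 453.5; capital account: capital transfers received from emigrants 45.8.)

981.8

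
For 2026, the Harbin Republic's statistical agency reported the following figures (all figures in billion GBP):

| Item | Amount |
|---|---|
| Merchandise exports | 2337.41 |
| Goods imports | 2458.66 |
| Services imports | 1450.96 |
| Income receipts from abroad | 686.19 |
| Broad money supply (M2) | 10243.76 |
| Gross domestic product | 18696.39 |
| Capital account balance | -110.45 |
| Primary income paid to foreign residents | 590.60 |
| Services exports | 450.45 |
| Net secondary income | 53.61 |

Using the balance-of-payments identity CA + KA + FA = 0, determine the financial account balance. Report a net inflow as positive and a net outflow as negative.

1083.01

Goods balance = 2337.41 - 2458.66 = -121.25
Services balance = 450.45 - 1450.96 = -1000.51
Trade balance (goods + services) = -121.25 + (-1000.51) = -1121.76
Net primary income = 686.19 - 590.60 = 95.59
Net secondary income = 53.61
Current account = -1121.76 + 95.59 + 53.61 = -972.56
Financial account = -(-972.56 + (-110.45)) = 1083.01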